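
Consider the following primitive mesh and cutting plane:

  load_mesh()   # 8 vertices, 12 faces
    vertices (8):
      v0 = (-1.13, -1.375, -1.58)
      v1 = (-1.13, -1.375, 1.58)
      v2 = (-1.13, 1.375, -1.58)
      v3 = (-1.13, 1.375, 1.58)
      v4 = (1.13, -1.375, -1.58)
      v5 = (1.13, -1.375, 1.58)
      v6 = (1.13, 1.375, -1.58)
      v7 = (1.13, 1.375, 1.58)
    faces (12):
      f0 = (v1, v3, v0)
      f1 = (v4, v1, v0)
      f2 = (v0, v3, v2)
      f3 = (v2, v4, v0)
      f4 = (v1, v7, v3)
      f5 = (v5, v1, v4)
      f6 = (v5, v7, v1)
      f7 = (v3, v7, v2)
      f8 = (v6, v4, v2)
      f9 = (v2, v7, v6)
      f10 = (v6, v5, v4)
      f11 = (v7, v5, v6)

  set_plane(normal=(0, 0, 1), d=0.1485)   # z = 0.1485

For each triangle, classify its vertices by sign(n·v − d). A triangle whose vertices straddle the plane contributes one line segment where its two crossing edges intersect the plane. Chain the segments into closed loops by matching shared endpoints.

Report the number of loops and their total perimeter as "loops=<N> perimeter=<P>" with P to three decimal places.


loops=1 perimeter=10.020

Straddling triangles (8 of 12):
  (v1,v3,v0) [++-] → (-1.13, 0.129233, 0.1485)–(-1.13, -1.375, 0.1485)  len=1.5042
  (v4,v1,v0) [-+-] → (-0.106206, -1.375, 0.1485)–(-1.13, -1.375, 0.1485)  len=1.0238
  (v0,v3,v2) [-+-] → (-1.13, 0.129233, 0.1485)–(-1.13, 1.375, 0.1485)  len=1.2458
  (v5,v1,v4) [++-] → (-0.106206, -1.375, 0.1485)–(1.13, -1.375, 0.1485)  len=1.2362
  (v3,v7,v2) [++-] → (0.106206, 1.375, 0.1485)–(-1.13, 1.375, 0.1485)  len=1.2362
  (v2,v7,v6) [-+-] → (0.106206, 1.375, 0.1485)–(1.13, 1.375, 0.1485)  len=1.0238
  (v6,v5,v4) [-+-] → (1.13, -0.129233, 0.1485)–(1.13, -1.375, 0.1485)  len=1.2458
  (v7,v5,v6) [++-] → (1.13, -0.129233, 0.1485)–(1.13, 1.375, 0.1485)  len=1.5042

Chained into 1 loop(s):
  loop 1: 8 segments, perimeter = 10.0200
Total perimeter = 10.020


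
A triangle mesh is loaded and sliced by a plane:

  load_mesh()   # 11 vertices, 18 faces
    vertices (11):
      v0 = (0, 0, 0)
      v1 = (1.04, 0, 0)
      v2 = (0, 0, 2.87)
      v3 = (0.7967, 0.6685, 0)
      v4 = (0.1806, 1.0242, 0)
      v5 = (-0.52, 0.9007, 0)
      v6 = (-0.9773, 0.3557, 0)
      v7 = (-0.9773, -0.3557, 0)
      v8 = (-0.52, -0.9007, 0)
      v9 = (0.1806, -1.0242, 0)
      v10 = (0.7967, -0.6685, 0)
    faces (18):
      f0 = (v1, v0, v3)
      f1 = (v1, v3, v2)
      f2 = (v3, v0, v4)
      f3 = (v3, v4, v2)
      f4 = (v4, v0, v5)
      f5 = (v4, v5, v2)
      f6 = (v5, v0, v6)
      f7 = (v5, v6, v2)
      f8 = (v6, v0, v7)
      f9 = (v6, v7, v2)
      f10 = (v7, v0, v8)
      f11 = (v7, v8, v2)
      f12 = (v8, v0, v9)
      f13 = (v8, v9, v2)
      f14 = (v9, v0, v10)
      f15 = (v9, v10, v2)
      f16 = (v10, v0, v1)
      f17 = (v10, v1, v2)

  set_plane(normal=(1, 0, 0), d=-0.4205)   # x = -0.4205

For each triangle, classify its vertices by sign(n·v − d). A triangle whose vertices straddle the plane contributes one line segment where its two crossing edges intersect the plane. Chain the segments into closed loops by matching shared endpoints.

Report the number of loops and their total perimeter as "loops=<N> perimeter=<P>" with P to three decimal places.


Straddling triangles (10 of 18):
  (v4,v0,v5) [++-] → (-0.4205, 0.728355, 0)–(-0.4205, 0.91824, 0)  len=0.1899
  (v4,v5,v2) [+-+] → (-0.4205, 0.91824, 0)–(-0.4205, 0.728355, 0.549163)  len=0.5811
  (v5,v0,v6) [-+-] → (-0.4205, 0.728355, 0)–(-0.4205, 0.153046, 0)  len=0.5753
  (v5,v6,v2) [--+] → (-0.4205, 0.153046, 1.63513)–(-0.4205, 0.728355, 0.549163)  len=1.2289
  (v6,v0,v7) [-+-] → (-0.4205, 0.153046, 0)–(-0.4205, -0.153046, 0)  len=0.3061
  (v6,v7,v2) [--+] → (-0.4205, -0.153046, 1.63513)–(-0.4205, 0.153046, 1.63513)  len=0.3061
  (v7,v0,v8) [-+-] → (-0.4205, -0.153046, 0)–(-0.4205, -0.728355, 0)  len=0.5753
  (v7,v8,v2) [--+] → (-0.4205, -0.728355, 0.549163)–(-0.4205, -0.153046, 1.63513)  len=1.2289
  (v8,v0,v9) [-++] → (-0.4205, -0.728355, 0)–(-0.4205, -0.91824, 0)  len=0.1899
  (v8,v9,v2) [-++] → (-0.4205, -0.91824, 0)–(-0.4205, -0.728355, 0.549163)  len=0.5811

Chained into 1 loop(s):
  loop 1: 10 segments, perimeter = 5.7626
Total perimeter = 5.763

loops=1 perimeter=5.763


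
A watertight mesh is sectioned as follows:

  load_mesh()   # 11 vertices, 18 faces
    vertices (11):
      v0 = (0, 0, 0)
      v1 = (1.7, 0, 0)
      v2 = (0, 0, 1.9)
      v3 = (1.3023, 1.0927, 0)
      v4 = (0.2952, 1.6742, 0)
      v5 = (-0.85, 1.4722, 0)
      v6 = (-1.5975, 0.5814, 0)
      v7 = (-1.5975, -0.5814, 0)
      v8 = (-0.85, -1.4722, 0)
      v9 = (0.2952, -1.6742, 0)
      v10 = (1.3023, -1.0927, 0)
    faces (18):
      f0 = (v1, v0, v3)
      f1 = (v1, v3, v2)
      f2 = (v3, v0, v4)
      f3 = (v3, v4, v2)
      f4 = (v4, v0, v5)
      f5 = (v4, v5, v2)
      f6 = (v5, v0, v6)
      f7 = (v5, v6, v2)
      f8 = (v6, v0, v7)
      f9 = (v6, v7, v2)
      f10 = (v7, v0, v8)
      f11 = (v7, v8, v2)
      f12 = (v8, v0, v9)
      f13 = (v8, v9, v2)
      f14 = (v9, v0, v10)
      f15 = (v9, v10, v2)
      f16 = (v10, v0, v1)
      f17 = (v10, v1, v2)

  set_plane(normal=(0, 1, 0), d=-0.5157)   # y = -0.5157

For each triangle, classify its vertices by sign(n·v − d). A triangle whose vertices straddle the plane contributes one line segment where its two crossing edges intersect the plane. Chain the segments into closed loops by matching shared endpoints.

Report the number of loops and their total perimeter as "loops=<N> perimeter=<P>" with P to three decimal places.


Straddling triangles (10 of 18):
  (v6,v0,v7) [++-] → (-1.41698, -0.5157, 0)–(-1.5975, -0.5157, 0)  len=0.1805
  (v6,v7,v2) [+-+] → (-1.5975, -0.5157, 0)–(-1.41698, -0.5157, 0.214706)  len=0.2805
  (v7,v0,v8) [-+-] → (-1.41698, -0.5157, 0)–(-0.297748, -0.5157, 0)  len=1.1192
  (v7,v8,v2) [--+] → (-0.297748, -0.5157, 1.23445)–(-1.41698, -0.5157, 0.214706)  len=1.5141
  (v8,v0,v9) [-+-] → (-0.297748, -0.5157, 0)–(0.0909298, -0.5157, 0)  len=0.3887
  (v8,v9,v2) [--+] → (0.0909298, -0.5157, 1.31475)–(-0.297748, -0.5157, 1.23445)  len=0.3969
  (v9,v0,v10) [-+-] → (0.0909298, -0.5157, 0)–(0.614621, -0.5157, 0)  len=0.5237
  (v9,v10,v2) [--+] → (0.614621, -0.5157, 1.00329)–(0.0909298, -0.5157, 1.31475)  len=0.6093
  (v10,v0,v1) [-++] → (0.614621, -0.5157, 0)–(1.51231, -0.5157, 0)  len=0.8977
  (v10,v1,v2) [-++] → (1.51231, -0.5157, 0)–(0.614621, -0.5157, 1.00329)  len=1.3463

Chained into 1 loop(s):
  loop 1: 10 segments, perimeter = 7.2569
Total perimeter = 7.257

loops=1 perimeter=7.257


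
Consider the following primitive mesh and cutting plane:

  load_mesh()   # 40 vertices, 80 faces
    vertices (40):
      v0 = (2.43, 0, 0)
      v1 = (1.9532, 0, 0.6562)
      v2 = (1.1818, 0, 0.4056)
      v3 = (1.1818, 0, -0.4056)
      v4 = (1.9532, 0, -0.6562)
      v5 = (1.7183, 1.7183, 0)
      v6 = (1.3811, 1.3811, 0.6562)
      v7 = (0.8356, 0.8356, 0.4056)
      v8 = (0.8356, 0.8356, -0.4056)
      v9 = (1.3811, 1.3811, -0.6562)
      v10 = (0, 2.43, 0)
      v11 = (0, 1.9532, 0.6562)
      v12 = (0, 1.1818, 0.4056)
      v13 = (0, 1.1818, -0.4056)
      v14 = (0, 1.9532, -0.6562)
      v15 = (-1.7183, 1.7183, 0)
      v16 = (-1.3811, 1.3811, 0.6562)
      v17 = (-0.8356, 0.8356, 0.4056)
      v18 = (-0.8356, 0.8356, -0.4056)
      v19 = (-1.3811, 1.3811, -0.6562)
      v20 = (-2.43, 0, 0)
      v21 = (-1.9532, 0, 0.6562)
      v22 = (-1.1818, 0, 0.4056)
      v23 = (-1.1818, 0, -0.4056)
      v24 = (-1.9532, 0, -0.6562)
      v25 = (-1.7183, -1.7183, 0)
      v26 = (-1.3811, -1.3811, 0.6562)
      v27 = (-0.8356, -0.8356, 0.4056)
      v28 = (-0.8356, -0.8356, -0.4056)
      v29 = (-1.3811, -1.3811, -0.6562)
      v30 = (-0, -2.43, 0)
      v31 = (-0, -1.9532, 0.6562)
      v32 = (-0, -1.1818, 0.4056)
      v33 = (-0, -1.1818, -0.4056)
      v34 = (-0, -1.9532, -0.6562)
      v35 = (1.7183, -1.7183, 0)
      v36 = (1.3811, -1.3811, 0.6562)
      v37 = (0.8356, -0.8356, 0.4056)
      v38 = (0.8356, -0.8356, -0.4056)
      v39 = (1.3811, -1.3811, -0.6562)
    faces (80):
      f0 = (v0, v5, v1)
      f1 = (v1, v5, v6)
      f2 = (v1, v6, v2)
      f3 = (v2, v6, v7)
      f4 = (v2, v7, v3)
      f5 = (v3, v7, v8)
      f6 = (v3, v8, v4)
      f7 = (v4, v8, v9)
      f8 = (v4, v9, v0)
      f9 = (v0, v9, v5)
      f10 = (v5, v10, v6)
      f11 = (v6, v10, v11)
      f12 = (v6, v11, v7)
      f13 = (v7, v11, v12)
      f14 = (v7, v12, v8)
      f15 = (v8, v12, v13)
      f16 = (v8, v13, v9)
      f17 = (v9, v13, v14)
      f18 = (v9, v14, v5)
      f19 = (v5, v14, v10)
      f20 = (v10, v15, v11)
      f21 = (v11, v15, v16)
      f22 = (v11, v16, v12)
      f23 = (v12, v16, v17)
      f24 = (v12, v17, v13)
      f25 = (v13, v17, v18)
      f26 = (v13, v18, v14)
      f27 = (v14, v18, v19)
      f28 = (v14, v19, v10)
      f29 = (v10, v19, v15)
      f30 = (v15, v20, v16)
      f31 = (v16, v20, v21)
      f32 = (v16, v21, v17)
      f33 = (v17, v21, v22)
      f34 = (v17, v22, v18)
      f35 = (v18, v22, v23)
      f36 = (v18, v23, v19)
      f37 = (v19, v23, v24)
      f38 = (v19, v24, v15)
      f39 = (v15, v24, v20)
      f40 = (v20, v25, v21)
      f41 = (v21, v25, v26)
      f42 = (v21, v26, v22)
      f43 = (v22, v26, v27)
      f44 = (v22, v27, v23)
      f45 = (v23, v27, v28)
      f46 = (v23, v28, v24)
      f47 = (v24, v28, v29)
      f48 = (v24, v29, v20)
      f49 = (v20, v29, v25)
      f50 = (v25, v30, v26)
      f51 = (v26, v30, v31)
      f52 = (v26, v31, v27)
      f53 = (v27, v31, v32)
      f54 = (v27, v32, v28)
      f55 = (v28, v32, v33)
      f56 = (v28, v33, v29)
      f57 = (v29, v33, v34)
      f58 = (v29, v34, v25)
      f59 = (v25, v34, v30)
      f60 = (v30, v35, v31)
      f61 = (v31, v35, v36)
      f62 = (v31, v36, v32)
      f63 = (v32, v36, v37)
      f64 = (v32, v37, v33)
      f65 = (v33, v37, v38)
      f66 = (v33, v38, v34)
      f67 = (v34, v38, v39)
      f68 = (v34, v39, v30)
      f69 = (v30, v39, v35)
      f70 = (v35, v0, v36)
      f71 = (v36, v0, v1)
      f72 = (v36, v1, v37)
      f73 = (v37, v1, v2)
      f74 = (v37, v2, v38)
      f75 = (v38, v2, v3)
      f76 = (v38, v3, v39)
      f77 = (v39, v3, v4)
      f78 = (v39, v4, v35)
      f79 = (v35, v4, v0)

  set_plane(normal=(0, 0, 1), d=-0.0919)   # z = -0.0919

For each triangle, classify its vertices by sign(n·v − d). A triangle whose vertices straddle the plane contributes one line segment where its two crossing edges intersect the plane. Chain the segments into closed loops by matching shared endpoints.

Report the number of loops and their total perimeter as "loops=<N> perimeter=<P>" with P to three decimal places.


Straddling triangles (32 of 80):
  (v2,v7,v3) [++-] → (1.04792, 0.323136, -0.0919)–(1.1818, 0, -0.0919)  len=0.3498
  (v3,v7,v8) [-+-] → (1.04792, 0.323136, -0.0919)–(0.8356, 0.8356, -0.0919)  len=0.5547
  (v4,v9,v0) [--+] → (2.2831, 0.193421, -0.0919)–(2.36322, 0, -0.0919)  len=0.2094
  (v0,v9,v5) [+-+] → (2.2831, 0.193421, -0.0919)–(1.67108, 1.67108, -0.0919)  len=1.5994
  (v7,v12,v8) [++-] → (0.512464, 0.969479, -0.0919)–(0.8356, 0.8356, -0.0919)  len=0.3498
  (v8,v12,v13) [-+-] → (0.512464, 0.969479, -0.0919)–(0, 1.1818, -0.0919)  len=0.5547
  (v9,v14,v5) [--+] → (1.47765, 1.7512, -0.0919)–(1.67108, 1.67108, -0.0919)  len=0.2094
  (v5,v14,v10) [+-+] → (1.47765, 1.7512, -0.0919)–(0, 2.36322, -0.0919)  len=1.5994
  (v12,v17,v13) [++-] → (-0.323136, 1.04792, -0.0919)–(0, 1.1818, -0.0919)  len=0.3498
  (v13,v17,v18) [-+-] → (-0.323136, 1.04792, -0.0919)–(-0.8356, 0.8356, -0.0919)  len=0.5547
  (v14,v19,v10) [--+] → (-0.193421, 2.2831, -0.0919)–(0, 2.36322, -0.0919)  len=0.2094
  (v10,v19,v15) [+-+] → (-0.193421, 2.2831, -0.0919)–(-1.67108, 1.67108, -0.0919)  len=1.5994
  (v17,v22,v18) [++-] → (-0.969479, 0.512464, -0.0919)–(-0.8356, 0.8356, -0.0919)  len=0.3498
  (v18,v22,v23) [-+-] → (-0.969479, 0.512464, -0.0919)–(-1.1818, 0, -0.0919)  len=0.5547
  (v19,v24,v15) [--+] → (-1.7512, 1.47765, -0.0919)–(-1.67108, 1.67108, -0.0919)  len=0.2094
  (v15,v24,v20) [+-+] → (-1.7512, 1.47765, -0.0919)–(-2.36322, 0, -0.0919)  len=1.5994
  (v22,v27,v23) [++-] → (-1.04792, -0.323136, -0.0919)–(-1.1818, 0, -0.0919)  len=0.3498
  (v23,v27,v28) [-+-] → (-1.04792, -0.323136, -0.0919)–(-0.8356, -0.8356, -0.0919)  len=0.5547
  (v24,v29,v20) [--+] → (-2.2831, -0.193421, -0.0919)–(-2.36322, 0, -0.0919)  len=0.2094
  (v20,v29,v25) [+-+] → (-2.2831, -0.193421, -0.0919)–(-1.67108, -1.67108, -0.0919)  len=1.5994
  (v27,v32,v28) [++-] → (-0.512464, -0.969479, -0.0919)–(-0.8356, -0.8356, -0.0919)  len=0.3498
  (v28,v32,v33) [-+-] → (-0.512464, -0.969479, -0.0919)–(0, -1.1818, -0.0919)  len=0.5547
  (v29,v34,v25) [--+] → (-1.47765, -1.7512, -0.0919)–(-1.67108, -1.67108, -0.0919)  len=0.2094
  (v25,v34,v30) [+-+] → (-1.47765, -1.7512, -0.0919)–(0, -2.36322, -0.0919)  len=1.5994
  (v32,v37,v33) [++-] → (0.323136, -1.04792, -0.0919)–(0, -1.1818, -0.0919)  len=0.3498
  (v33,v37,v38) [-+-] → (0.323136, -1.04792, -0.0919)–(0.8356, -0.8356, -0.0919)  len=0.5547
  (v34,v39,v30) [--+] → (0.193421, -2.2831, -0.0919)–(0, -2.36322, -0.0919)  len=0.2094
  (v30,v39,v35) [+-+] → (0.193421, -2.2831, -0.0919)–(1.67108, -1.67108, -0.0919)  len=1.5994
  (v37,v2,v38) [++-] → (0.969479, -0.512464, -0.0919)–(0.8356, -0.8356, -0.0919)  len=0.3498
  (v38,v2,v3) [-+-] → (0.969479, -0.512464, -0.0919)–(1.1818, 0, -0.0919)  len=0.5547
  (v39,v4,v35) [--+] → (1.7512, -1.47765, -0.0919)–(1.67108, -1.67108, -0.0919)  len=0.2094
  (v35,v4,v0) [+-+] → (1.7512, -1.47765, -0.0919)–(2.36322, 0, -0.0919)  len=1.5994

Chained into 2 loop(s):
  loop 1: 16 segments, perimeter = 7.2358
  loop 2: 16 segments, perimeter = 14.4700
Total perimeter = 21.706

loops=2 perimeter=21.706


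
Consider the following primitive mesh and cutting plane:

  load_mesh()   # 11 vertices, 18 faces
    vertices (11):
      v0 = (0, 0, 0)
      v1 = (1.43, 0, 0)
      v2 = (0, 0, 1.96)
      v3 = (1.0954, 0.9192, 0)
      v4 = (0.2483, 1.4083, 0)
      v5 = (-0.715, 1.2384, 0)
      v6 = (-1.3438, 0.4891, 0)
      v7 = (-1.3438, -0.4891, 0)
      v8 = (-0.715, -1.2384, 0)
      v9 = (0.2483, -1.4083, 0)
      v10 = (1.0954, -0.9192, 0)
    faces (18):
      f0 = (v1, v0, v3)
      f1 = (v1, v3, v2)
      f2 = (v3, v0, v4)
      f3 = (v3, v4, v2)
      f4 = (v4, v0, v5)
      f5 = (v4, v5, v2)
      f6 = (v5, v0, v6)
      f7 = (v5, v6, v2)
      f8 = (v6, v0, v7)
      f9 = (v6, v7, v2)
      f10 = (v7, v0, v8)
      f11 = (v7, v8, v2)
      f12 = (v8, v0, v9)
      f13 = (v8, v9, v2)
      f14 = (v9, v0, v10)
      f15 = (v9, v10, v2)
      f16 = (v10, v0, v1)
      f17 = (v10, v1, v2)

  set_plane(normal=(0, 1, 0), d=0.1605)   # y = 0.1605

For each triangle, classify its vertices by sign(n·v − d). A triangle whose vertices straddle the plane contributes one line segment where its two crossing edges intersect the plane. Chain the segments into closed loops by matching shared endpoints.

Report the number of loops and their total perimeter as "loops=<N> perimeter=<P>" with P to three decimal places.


loops=1 perimeter=7.163

Straddling triangles (10 of 18):
  (v1,v0,v3) [--+] → (0.191266, 0.1605, 0)–(1.37158, 0.1605, 0)  len=1.1803
  (v1,v3,v2) [-+-] → (1.37158, 0.1605, 0)–(0.191266, 0.1605, 1.61777)  len=2.0026
  (v3,v0,v4) [+-+] → (0.191266, 0.1605, 0)–(0.0282981, 0.1605, 0)  len=0.1630
  (v3,v4,v2) [++-] → (0.0282981, 0.1605, 1.73662)–(0.191266, 0.1605, 1.61777)  len=0.2017
  (v4,v0,v5) [+-+] → (0.0282981, 0.1605, 0)–(-0.0926659, 0.1605, 0)  len=0.1210
  (v4,v5,v2) [++-] → (-0.0926659, 0.1605, 1.70598)–(0.0282981, 0.1605, 1.73662)  len=0.1248
  (v5,v0,v6) [+-+] → (-0.0926659, 0.1605, 0)–(-0.440973, 0.1605, 0)  len=0.3483
  (v5,v6,v2) [++-] → (-0.440973, 0.1605, 1.31682)–(-0.0926659, 0.1605, 1.70598)  len=0.5223
  (v6,v0,v7) [+--] → (-0.440973, 0.1605, 0)–(-1.3438, 0.1605, 0)  len=0.9028
  (v6,v7,v2) [+--] → (-1.3438, 0.1605, 0)–(-0.440973, 0.1605, 1.31682)  len=1.5966

Chained into 1 loop(s):
  loop 1: 10 segments, perimeter = 7.1633
Total perimeter = 7.163


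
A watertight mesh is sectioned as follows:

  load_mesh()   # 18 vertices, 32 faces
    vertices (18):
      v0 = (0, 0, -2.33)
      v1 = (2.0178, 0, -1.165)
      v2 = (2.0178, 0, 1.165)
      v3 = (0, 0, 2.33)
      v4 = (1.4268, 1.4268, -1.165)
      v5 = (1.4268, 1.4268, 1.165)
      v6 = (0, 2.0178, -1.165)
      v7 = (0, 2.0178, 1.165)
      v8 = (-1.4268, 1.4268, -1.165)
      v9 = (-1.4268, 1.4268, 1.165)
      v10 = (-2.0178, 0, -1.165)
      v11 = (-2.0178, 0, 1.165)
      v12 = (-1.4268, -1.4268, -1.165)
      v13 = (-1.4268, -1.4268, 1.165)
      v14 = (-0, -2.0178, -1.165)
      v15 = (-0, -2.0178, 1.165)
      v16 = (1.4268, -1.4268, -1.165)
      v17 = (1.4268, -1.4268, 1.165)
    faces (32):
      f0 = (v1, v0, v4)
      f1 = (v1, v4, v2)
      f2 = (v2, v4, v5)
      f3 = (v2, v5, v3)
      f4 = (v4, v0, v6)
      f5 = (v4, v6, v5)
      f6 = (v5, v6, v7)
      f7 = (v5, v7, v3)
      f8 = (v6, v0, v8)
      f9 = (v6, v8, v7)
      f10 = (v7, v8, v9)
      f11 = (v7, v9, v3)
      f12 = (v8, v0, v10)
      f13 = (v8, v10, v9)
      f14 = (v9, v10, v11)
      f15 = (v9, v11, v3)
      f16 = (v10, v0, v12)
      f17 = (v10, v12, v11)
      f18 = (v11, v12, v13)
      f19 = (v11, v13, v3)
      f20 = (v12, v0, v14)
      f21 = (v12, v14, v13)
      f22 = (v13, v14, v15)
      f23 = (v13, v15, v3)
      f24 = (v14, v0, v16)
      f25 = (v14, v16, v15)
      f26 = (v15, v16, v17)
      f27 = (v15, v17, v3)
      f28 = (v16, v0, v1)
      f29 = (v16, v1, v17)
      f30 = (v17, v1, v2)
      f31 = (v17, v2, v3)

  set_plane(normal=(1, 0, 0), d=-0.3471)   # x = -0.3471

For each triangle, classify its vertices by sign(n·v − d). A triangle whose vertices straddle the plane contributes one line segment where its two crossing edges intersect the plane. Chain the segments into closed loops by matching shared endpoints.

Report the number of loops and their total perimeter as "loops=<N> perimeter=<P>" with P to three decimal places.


loops=1 perimeter=13.140

Straddling triangles (12 of 32):
  (v6,v0,v8) [++-] → (-0.3471, 0.3471, -2.04659)–(-0.3471, 1.87403, -1.165)  len=1.7632
  (v6,v8,v7) [+-+] → (-0.3471, 1.87403, -1.165)–(-0.3471, 1.87403, 0.598177)  len=1.7632
  (v7,v8,v9) [+--] → (-0.3471, 1.87403, 0.598177)–(-0.3471, 1.87403, 1.165)  len=0.5668
  (v7,v9,v3) [+-+] → (-0.3471, 1.87403, 1.165)–(-0.3471, 0.3471, 2.04659)  len=1.7632
  (v8,v0,v10) [-+-] → (-0.3471, 0.3471, -2.04659)–(-0.3471, 0, -2.1296)  len=0.3569
  (v9,v11,v3) [--+] → (-0.3471, 0, 2.1296)–(-0.3471, 0.3471, 2.04659)  len=0.3569
  (v10,v0,v12) [-+-] → (-0.3471, 0, -2.1296)–(-0.3471, -0.3471, -2.04659)  len=0.3569
  (v11,v13,v3) [--+] → (-0.3471, -0.3471, 2.04659)–(-0.3471, 0, 2.1296)  len=0.3569
  (v12,v0,v14) [-++] → (-0.3471, -0.3471, -2.04659)–(-0.3471, -1.87403, -1.165)  len=1.7632
  (v12,v14,v13) [-+-] → (-0.3471, -1.87403, -1.165)–(-0.3471, -1.87403, -0.598177)  len=0.5668
  (v13,v14,v15) [-++] → (-0.3471, -1.87403, -0.598177)–(-0.3471, -1.87403, 1.165)  len=1.7632
  (v13,v15,v3) [-++] → (-0.3471, -1.87403, 1.165)–(-0.3471, -0.3471, 2.04659)  len=1.7632

Chained into 1 loop(s):
  loop 1: 12 segments, perimeter = 13.1402
Total perimeter = 13.140


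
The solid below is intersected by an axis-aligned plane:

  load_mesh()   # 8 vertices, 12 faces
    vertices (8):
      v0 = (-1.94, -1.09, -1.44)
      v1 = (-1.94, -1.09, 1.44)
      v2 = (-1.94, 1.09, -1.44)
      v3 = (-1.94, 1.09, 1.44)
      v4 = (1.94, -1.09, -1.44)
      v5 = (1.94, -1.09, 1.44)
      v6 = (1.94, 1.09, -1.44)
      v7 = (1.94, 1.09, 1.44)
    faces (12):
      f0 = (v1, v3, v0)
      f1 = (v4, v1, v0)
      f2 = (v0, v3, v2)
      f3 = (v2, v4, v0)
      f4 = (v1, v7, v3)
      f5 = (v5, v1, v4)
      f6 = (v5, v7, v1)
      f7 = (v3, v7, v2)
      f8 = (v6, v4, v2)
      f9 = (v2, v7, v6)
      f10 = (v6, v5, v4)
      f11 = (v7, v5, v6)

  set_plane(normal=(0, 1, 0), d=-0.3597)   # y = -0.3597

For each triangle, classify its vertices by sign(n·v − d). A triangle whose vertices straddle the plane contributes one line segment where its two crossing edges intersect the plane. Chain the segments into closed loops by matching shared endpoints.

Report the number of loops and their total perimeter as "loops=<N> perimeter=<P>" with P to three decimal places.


loops=1 perimeter=13.520

Straddling triangles (8 of 12):
  (v1,v3,v0) [-+-] → (-1.94, -0.3597, 1.44)–(-1.94, -0.3597, -0.4752)  len=1.9152
  (v0,v3,v2) [-++] → (-1.94, -0.3597, -0.4752)–(-1.94, -0.3597, -1.44)  len=0.9648
  (v2,v4,v0) [+--] → (0.6402, -0.3597, -1.44)–(-1.94, -0.3597, -1.44)  len=2.5802
  (v1,v7,v3) [-++] → (-0.6402, -0.3597, 1.44)–(-1.94, -0.3597, 1.44)  len=1.2998
  (v5,v7,v1) [-+-] → (1.94, -0.3597, 1.44)–(-0.6402, -0.3597, 1.44)  len=2.5802
  (v6,v4,v2) [+-+] → (1.94, -0.3597, -1.44)–(0.6402, -0.3597, -1.44)  len=1.2998
  (v6,v5,v4) [+--] → (1.94, -0.3597, 0.4752)–(1.94, -0.3597, -1.44)  len=1.9152
  (v7,v5,v6) [+-+] → (1.94, -0.3597, 1.44)–(1.94, -0.3597, 0.4752)  len=0.9648

Chained into 1 loop(s):
  loop 1: 8 segments, perimeter = 13.5200
Total perimeter = 13.520


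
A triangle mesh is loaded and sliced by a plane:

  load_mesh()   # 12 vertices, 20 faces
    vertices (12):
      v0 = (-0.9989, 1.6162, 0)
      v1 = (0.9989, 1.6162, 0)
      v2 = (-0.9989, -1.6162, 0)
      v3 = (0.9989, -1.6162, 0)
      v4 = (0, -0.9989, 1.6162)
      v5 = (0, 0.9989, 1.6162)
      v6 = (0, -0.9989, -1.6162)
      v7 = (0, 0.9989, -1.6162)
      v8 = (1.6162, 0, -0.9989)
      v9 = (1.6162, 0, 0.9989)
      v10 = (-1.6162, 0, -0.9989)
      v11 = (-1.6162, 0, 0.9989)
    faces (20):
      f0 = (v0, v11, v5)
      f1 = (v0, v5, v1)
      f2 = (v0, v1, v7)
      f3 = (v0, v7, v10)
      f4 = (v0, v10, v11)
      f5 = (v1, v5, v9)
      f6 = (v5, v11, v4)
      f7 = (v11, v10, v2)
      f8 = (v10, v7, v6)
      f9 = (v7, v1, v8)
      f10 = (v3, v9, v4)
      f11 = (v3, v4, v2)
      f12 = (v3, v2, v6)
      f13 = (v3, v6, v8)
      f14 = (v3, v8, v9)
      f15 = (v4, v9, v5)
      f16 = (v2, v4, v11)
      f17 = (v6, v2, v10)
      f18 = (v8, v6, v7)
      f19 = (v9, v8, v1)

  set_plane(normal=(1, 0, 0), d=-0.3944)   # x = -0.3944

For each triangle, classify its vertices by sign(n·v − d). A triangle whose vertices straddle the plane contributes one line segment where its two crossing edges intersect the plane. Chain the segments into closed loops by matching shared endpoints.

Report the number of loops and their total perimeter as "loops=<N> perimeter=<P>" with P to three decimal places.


Straddling triangles (10 of 20):
  (v0,v11,v5) [--+] → (-0.3944, 0.755139, 1.46556)–(-0.3944, 1.24263, 0.978069)  len=0.6894
  (v0,v5,v1) [-++] → (-0.3944, 1.24263, 0.978069)–(-0.3944, 1.6162, 0)  len=1.0470
  (v0,v1,v7) [-++] → (-0.3944, 1.6162, 0)–(-0.3944, 1.24263, -0.978069)  len=1.0470
  (v0,v7,v10) [-+-] → (-0.3944, 1.24263, -0.978069)–(-0.3944, 0.755139, -1.46556)  len=0.6894
  (v5,v11,v4) [+-+] → (-0.3944, 0.755139, 1.46556)–(-0.3944, -0.755139, 1.46556)  len=1.5103
  (v10,v7,v6) [-++] → (-0.3944, 0.755139, -1.46556)–(-0.3944, -0.755139, -1.46556)  len=1.5103
  (v3,v4,v2) [++-] → (-0.3944, -1.24263, 0.978069)–(-0.3944, -1.6162, 0)  len=1.0470
  (v3,v2,v6) [+-+] → (-0.3944, -1.6162, 0)–(-0.3944, -1.24263, -0.978069)  len=1.0470
  (v2,v4,v11) [-+-] → (-0.3944, -1.24263, 0.978069)–(-0.3944, -0.755139, 1.46556)  len=0.6894
  (v6,v2,v10) [+--] → (-0.3944, -1.24263, -0.978069)–(-0.3944, -0.755139, -1.46556)  len=0.6894

Chained into 1 loop(s):
  loop 1: 10 segments, perimeter = 9.9662
Total perimeter = 9.966

loops=1 perimeter=9.966


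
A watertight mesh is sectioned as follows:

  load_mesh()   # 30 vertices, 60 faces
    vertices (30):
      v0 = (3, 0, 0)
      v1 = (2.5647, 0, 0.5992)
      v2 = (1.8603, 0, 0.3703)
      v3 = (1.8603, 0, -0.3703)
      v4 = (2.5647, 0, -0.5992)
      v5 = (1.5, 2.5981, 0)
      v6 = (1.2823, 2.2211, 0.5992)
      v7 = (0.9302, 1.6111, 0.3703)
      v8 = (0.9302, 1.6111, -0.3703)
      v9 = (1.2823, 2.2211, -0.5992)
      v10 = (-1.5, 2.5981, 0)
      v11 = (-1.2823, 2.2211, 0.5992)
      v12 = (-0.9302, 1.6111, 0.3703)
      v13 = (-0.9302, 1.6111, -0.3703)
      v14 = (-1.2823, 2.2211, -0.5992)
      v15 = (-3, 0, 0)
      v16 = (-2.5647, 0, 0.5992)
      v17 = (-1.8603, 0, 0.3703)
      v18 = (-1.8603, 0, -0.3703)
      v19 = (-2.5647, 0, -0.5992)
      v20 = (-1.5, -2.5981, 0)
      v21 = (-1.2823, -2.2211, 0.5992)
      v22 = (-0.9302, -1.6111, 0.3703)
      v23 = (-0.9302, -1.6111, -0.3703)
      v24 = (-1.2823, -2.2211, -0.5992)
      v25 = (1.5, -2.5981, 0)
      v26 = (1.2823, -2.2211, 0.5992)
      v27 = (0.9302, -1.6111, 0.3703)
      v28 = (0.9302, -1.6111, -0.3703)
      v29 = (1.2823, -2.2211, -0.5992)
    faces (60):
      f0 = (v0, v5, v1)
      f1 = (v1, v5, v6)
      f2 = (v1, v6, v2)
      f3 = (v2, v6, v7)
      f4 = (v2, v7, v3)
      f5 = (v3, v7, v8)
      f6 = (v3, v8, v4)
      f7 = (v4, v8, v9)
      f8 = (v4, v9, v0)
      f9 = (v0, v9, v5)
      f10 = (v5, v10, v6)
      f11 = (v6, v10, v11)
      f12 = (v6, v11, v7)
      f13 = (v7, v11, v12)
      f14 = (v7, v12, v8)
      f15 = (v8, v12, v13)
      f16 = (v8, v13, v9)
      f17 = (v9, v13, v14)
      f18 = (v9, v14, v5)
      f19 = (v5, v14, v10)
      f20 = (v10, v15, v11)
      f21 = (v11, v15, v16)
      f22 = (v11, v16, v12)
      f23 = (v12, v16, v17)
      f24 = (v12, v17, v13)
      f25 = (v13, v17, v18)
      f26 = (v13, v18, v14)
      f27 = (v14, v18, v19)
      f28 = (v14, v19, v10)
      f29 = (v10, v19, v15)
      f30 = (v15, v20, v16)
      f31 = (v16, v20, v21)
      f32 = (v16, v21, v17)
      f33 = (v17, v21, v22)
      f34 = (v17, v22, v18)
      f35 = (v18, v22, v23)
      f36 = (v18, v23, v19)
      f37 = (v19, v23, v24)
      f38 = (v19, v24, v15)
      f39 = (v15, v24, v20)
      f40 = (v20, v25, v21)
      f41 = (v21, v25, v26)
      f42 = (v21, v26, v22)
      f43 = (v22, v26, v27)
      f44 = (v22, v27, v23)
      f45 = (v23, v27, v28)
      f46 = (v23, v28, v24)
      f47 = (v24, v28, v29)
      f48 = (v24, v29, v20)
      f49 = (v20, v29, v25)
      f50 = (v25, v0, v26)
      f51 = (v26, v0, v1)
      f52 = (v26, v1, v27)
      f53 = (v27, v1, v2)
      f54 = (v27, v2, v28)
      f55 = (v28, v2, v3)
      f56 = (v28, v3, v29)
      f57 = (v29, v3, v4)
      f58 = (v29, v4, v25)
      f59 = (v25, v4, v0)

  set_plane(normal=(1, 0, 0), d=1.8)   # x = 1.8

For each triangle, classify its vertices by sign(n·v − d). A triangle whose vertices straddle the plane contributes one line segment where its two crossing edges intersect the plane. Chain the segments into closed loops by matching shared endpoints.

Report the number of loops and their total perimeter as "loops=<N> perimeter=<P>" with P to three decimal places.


loops=2 perimeter=10.299

Straddling triangles (20 of 60):
  (v0,v5,v1) [+-+] → (1.8, 2.07848, 0)–(1.8, 1.86603, 0.168836)  len=0.2714
  (v1,v5,v6) [+--] → (1.8, 1.86603, 0.168836)–(1.8, 1.32445, 0.5992)  len=0.6918
  (v1,v6,v2) [+-+] → (1.8, 1.32445, 0.5992)–(1.8, 0.231717, 0.39418)  len=1.1118
  (v2,v6,v7) [+--] → (1.8, 0.231717, 0.39418)–(1.8, 0.10445, 0.3703)  len=0.1295
  (v2,v7,v3) [+-+] → (1.8, 0.10445, 0.3703)–(1.8, 0.10445, -0.322286)  len=0.6926
  (v3,v7,v8) [+--] → (1.8, 0.10445, -0.322286)–(1.8, 0.10445, -0.3703)  len=0.0480
  (v3,v8,v4) [+-+] → (1.8, 0.10445, -0.3703)–(1.8, 0.753752, -0.492109)  len=0.6606
  (v4,v8,v9) [+--] → (1.8, 0.753752, -0.492109)–(1.8, 1.32445, -0.5992)  len=0.5807
  (v4,v9,v0) [+-+] → (1.8, 1.32445, -0.5992)–(1.8, 1.55168, -0.418606)  len=0.2903
  (v0,v9,v5) [+--] → (1.8, 1.55168, -0.418606)–(1.8, 2.07848, 0)  len=0.6729
  (v25,v0,v26) [-+-] → (1.8, -2.07848, 0)–(1.8, -1.55168, 0.418606)  len=0.6729
  (v26,v0,v1) [-++] → (1.8, -1.55168, 0.418606)–(1.8, -1.32445, 0.5992)  len=0.2903
  (v26,v1,v27) [-+-] → (1.8, -1.32445, 0.5992)–(1.8, -0.753752, 0.492109)  len=0.5807
  (v27,v1,v2) [-++] → (1.8, -0.753752, 0.492109)–(1.8, -0.10445, 0.3703)  len=0.6606
  (v27,v2,v28) [-+-] → (1.8, -0.10445, 0.3703)–(1.8, -0.10445, 0.322286)  len=0.0480
  (v28,v2,v3) [-++] → (1.8, -0.10445, 0.322286)–(1.8, -0.10445, -0.3703)  len=0.6926
  (v28,v3,v29) [-+-] → (1.8, -0.10445, -0.3703)–(1.8, -0.231717, -0.39418)  len=0.1295
  (v29,v3,v4) [-++] → (1.8, -0.231717, -0.39418)–(1.8, -1.32445, -0.5992)  len=1.1118
  (v29,v4,v25) [-+-] → (1.8, -1.32445, -0.5992)–(1.8, -1.86603, -0.168836)  len=0.6918
  (v25,v4,v0) [-++] → (1.8, -1.86603, -0.168836)–(1.8, -2.07848, 0)  len=0.2714

Chained into 2 loop(s):
  loop 1: 10 segments, perimeter = 5.1494
  loop 2: 10 segments, perimeter = 5.1494
Total perimeter = 10.299


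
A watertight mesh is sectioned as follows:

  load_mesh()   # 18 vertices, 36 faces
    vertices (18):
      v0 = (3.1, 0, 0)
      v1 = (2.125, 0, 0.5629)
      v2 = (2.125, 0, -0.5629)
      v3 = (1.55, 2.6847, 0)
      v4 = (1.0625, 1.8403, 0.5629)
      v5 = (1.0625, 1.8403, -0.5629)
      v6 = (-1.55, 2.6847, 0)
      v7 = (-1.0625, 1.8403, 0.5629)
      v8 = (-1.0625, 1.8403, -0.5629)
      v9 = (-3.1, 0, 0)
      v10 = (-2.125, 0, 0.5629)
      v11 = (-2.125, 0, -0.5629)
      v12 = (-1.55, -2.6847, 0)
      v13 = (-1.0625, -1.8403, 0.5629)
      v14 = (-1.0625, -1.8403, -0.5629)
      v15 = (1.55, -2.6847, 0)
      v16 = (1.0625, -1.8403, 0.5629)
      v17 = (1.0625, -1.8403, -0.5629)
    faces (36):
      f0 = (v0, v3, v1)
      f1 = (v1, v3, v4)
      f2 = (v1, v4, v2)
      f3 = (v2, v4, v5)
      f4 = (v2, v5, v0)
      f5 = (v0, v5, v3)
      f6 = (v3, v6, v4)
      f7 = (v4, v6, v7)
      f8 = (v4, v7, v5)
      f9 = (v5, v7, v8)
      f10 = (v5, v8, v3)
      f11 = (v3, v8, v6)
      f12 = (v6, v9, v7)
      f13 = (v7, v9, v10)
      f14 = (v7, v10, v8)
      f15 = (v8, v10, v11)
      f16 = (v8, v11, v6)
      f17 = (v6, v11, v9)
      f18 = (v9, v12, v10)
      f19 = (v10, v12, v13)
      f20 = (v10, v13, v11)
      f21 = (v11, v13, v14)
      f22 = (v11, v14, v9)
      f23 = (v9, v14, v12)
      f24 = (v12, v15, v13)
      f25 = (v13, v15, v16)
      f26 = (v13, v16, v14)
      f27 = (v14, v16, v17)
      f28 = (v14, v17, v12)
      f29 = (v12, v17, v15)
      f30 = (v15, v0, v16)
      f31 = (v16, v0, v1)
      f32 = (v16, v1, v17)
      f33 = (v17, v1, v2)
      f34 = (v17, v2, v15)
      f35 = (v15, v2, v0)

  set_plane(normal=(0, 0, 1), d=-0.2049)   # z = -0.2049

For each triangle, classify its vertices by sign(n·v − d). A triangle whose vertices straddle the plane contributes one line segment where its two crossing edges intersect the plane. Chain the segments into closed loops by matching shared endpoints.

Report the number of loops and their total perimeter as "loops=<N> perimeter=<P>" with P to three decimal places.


loops=2 perimeter=29.221

Straddling triangles (24 of 36):
  (v1,v4,v2) [++-] → (1.78713, 0.585208, -0.2049)–(2.125, 0, -0.2049)  len=0.6757
  (v2,v4,v5) [-+-] → (1.78713, 0.585208, -0.2049)–(1.0625, 1.8403, -0.2049)  len=1.4493
  (v2,v5,v0) [--+] → (2.35833, 0.669884, -0.2049)–(2.74509, 0, -0.2049)  len=0.7735
  (v0,v5,v3) [+-+] → (2.35833, 0.669884, -0.2049)–(1.37255, 2.37733, -0.2049)  len=1.9716
  (v4,v7,v5) [++-] → (0.386758, 1.8403, -0.2049)–(1.0625, 1.8403, -0.2049)  len=0.6757
  (v5,v7,v8) [-+-] → (0.386758, 1.8403, -0.2049)–(-1.0625, 1.8403, -0.2049)  len=1.4493
  (v5,v8,v3) [--+] → (0.59903, 2.37733, -0.2049)–(1.37255, 2.37733, -0.2049)  len=0.7735
  (v3,v8,v6) [+-+] → (0.59903, 2.37733, -0.2049)–(-1.37255, 2.37733, -0.2049)  len=1.9716
  (v7,v10,v8) [++-] → (-1.40037, 1.25509, -0.2049)–(-1.0625, 1.8403, -0.2049)  len=0.6757
  (v8,v10,v11) [-+-] → (-1.40037, 1.25509, -0.2049)–(-2.125, 0, -0.2049)  len=1.4493
  (v8,v11,v6) [--+] → (-1.7593, 1.70745, -0.2049)–(-1.37255, 2.37733, -0.2049)  len=0.7735
  (v6,v11,v9) [+-+] → (-1.7593, 1.70745, -0.2049)–(-2.74509, 0, -0.2049)  len=1.9716
  (v10,v13,v11) [++-] → (-1.78713, -0.585208, -0.2049)–(-2.125, 0, -0.2049)  len=0.6757
  (v11,v13,v14) [-+-] → (-1.78713, -0.585208, -0.2049)–(-1.0625, -1.8403, -0.2049)  len=1.4493
  (v11,v14,v9) [--+] → (-2.35833, -0.669884, -0.2049)–(-2.74509, 0, -0.2049)  len=0.7735
  (v9,v14,v12) [+-+] → (-2.35833, -0.669884, -0.2049)–(-1.37255, -2.37733, -0.2049)  len=1.9716
  (v13,v16,v14) [++-] → (-0.386758, -1.8403, -0.2049)–(-1.0625, -1.8403, -0.2049)  len=0.6757
  (v14,v16,v17) [-+-] → (-0.386758, -1.8403, -0.2049)–(1.0625, -1.8403, -0.2049)  len=1.4493
  (v14,v17,v12) [--+] → (-0.59903, -2.37733, -0.2049)–(-1.37255, -2.37733, -0.2049)  len=0.7735
  (v12,v17,v15) [+-+] → (-0.59903, -2.37733, -0.2049)–(1.37255, -2.37733, -0.2049)  len=1.9716
  (v16,v1,v17) [++-] → (1.40037, -1.25509, -0.2049)–(1.0625, -1.8403, -0.2049)  len=0.6757
  (v17,v1,v2) [-+-] → (1.40037, -1.25509, -0.2049)–(2.125, 0, -0.2049)  len=1.4493
  (v17,v2,v15) [--+] → (1.7593, -1.70745, -0.2049)–(1.37255, -2.37733, -0.2049)  len=0.7735
  (v15,v2,v0) [+-+] → (1.7593, -1.70745, -0.2049)–(2.74509, 0, -0.2049)  len=1.9716

Chained into 2 loop(s):
  loop 1: 12 segments, perimeter = 12.7500
  loop 2: 12 segments, perimeter = 16.4706
Total perimeter = 29.221


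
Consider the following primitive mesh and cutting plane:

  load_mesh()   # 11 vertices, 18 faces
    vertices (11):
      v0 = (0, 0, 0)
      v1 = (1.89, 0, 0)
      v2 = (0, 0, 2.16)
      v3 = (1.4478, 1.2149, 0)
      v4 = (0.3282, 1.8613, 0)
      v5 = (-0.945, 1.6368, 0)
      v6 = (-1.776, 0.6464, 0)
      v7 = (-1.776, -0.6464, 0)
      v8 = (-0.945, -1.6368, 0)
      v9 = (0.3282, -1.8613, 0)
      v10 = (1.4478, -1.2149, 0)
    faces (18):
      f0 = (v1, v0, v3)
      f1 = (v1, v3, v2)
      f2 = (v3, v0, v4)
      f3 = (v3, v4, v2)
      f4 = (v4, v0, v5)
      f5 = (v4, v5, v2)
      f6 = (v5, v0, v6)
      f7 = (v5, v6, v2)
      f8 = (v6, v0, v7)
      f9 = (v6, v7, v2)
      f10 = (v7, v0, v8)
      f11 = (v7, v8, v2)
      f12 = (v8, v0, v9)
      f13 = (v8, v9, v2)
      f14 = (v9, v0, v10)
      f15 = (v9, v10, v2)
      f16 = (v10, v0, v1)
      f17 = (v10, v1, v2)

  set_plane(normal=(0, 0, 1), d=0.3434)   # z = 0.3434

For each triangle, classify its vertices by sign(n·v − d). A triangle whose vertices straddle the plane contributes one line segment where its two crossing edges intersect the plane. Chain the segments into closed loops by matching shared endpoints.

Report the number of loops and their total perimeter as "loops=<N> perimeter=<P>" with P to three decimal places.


Straddling triangles (9 of 18):
  (v1,v3,v2) [--+] → (1.21763, 1.02175, 0.3434)–(1.58953, 0, 0.3434)  len=1.0873
  (v3,v4,v2) [--+] → (0.276022, 1.56539, 0.3434)–(1.21763, 1.02175, 0.3434)  len=1.0873
  (v4,v5,v2) [--+] → (-0.794762, 1.37658, 0.3434)–(0.276022, 1.56539, 0.3434)  len=1.0873
  (v5,v6,v2) [--+] → (-1.49365, 0.543634, 0.3434)–(-0.794763, 1.37658, 0.3434)  len=1.0873
  (v6,v7,v2) [--+] → (-1.49365, -0.543634, 0.3434)–(-1.49365, 0.543634, 0.3434)  len=1.0873
  (v7,v8,v2) [--+] → (-0.794762, -1.37658, 0.3434)–(-1.49365, -0.543634, 0.3434)  len=1.0873
  (v8,v9,v2) [--+] → (0.276022, -1.56539, 0.3434)–(-0.794763, -1.37658, 0.3434)  len=1.0873
  (v9,v10,v2) [--+] → (1.21763, -1.02175, 0.3434)–(0.276022, -1.56539, 0.3434)  len=1.0873
  (v10,v1,v2) [--+] → (1.58952, 0, 0.3434)–(1.21763, -1.02175, 0.3434)  len=1.0873

Chained into 1 loop(s):
  loop 1: 9 segments, perimeter = 9.7857
Total perimeter = 9.786

loops=1 perimeter=9.786


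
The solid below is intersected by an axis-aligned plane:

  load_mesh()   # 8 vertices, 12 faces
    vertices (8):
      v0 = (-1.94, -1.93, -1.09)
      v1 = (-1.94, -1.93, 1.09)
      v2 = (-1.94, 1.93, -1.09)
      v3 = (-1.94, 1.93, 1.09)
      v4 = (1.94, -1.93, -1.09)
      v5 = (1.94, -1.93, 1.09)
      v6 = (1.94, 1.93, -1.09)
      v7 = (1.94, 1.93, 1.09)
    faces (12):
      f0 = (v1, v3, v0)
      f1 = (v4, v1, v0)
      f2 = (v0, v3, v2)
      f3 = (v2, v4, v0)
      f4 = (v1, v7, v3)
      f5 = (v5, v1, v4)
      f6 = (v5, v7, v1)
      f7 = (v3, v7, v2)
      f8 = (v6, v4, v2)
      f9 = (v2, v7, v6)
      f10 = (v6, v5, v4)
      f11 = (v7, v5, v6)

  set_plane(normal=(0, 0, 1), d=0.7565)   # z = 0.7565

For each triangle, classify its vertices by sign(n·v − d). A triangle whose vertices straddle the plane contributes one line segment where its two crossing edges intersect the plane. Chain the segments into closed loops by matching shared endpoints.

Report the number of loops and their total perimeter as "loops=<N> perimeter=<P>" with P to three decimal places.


Straddling triangles (8 of 12):
  (v1,v3,v0) [++-] → (-1.94, 1.33949, 0.7565)–(-1.94, -1.93, 0.7565)  len=3.2695
  (v4,v1,v0) [-+-] → (-1.34643, -1.93, 0.7565)–(-1.94, -1.93, 0.7565)  len=0.5936
  (v0,v3,v2) [-+-] → (-1.94, 1.33949, 0.7565)–(-1.94, 1.93, 0.7565)  len=0.5905
  (v5,v1,v4) [++-] → (-1.34643, -1.93, 0.7565)–(1.94, -1.93, 0.7565)  len=3.2864
  (v3,v7,v2) [++-] → (1.34643, 1.93, 0.7565)–(-1.94, 1.93, 0.7565)  len=3.2864
  (v2,v7,v6) [-+-] → (1.34643, 1.93, 0.7565)–(1.94, 1.93, 0.7565)  len=0.5936
  (v6,v5,v4) [-+-] → (1.94, -1.33949, 0.7565)–(1.94, -1.93, 0.7565)  len=0.5905
  (v7,v5,v6) [++-] → (1.94, -1.33949, 0.7565)–(1.94, 1.93, 0.7565)  len=3.2695

Chained into 1 loop(s):
  loop 1: 8 segments, perimeter = 15.4800
Total perimeter = 15.480

loops=1 perimeter=15.480


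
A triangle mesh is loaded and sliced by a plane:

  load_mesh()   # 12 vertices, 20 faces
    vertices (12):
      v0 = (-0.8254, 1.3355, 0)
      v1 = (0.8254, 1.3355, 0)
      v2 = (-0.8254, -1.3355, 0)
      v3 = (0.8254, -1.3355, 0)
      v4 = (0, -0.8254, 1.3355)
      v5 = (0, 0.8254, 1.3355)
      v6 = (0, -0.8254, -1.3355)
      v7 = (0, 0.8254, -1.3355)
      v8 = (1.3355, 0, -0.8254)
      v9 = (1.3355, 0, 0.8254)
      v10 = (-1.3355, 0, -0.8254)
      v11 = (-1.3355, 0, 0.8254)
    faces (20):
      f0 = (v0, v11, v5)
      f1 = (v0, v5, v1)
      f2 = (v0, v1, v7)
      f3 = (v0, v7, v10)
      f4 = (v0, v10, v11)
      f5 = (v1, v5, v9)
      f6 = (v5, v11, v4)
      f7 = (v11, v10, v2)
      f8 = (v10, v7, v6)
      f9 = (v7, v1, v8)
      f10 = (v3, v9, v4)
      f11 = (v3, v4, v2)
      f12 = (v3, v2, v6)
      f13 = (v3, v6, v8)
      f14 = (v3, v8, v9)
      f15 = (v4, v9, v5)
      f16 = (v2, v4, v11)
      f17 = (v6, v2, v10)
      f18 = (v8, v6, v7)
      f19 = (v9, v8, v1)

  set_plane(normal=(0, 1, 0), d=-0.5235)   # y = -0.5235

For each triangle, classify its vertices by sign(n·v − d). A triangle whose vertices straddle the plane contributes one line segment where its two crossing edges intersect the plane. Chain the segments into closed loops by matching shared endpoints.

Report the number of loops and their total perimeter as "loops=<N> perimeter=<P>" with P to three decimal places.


Straddling triangles (10 of 20):
  (v5,v11,v4) [++-] → (-0.488475, -0.5235, 1.14892)–(0, -0.5235, 1.3355)  len=0.5229
  (v11,v10,v2) [++-] → (-1.13555, -0.5235, -0.501853)–(-1.13555, -0.5235, 0.501853)  len=1.0037
  (v10,v7,v6) [++-] → (0, -0.5235, -1.3355)–(-0.488475, -0.5235, -1.14892)  len=0.5229
  (v3,v9,v4) [-+-] → (1.13555, -0.5235, 0.501853)–(0.488475, -0.5235, 1.14892)  len=0.9151
  (v3,v6,v8) [--+] → (0.488475, -0.5235, -1.14892)–(1.13555, -0.5235, -0.501853)  len=0.9151
  (v3,v8,v9) [-++] → (1.13555, -0.5235, -0.501853)–(1.13555, -0.5235, 0.501853)  len=1.0037
  (v4,v9,v5) [-++] → (0.488475, -0.5235, 1.14892)–(0, -0.5235, 1.3355)  len=0.5229
  (v2,v4,v11) [--+] → (-0.488475, -0.5235, 1.14892)–(-1.13555, -0.5235, 0.501853)  len=0.9151
  (v6,v2,v10) [--+] → (-1.13555, -0.5235, -0.501853)–(-0.488475, -0.5235, -1.14892)  len=0.9151
  (v8,v6,v7) [+-+] → (0.488475, -0.5235, -1.14892)–(0, -0.5235, -1.3355)  len=0.5229

Chained into 1 loop(s):
  loop 1: 10 segments, perimeter = 7.7594
Total perimeter = 7.759

loops=1 perimeter=7.759


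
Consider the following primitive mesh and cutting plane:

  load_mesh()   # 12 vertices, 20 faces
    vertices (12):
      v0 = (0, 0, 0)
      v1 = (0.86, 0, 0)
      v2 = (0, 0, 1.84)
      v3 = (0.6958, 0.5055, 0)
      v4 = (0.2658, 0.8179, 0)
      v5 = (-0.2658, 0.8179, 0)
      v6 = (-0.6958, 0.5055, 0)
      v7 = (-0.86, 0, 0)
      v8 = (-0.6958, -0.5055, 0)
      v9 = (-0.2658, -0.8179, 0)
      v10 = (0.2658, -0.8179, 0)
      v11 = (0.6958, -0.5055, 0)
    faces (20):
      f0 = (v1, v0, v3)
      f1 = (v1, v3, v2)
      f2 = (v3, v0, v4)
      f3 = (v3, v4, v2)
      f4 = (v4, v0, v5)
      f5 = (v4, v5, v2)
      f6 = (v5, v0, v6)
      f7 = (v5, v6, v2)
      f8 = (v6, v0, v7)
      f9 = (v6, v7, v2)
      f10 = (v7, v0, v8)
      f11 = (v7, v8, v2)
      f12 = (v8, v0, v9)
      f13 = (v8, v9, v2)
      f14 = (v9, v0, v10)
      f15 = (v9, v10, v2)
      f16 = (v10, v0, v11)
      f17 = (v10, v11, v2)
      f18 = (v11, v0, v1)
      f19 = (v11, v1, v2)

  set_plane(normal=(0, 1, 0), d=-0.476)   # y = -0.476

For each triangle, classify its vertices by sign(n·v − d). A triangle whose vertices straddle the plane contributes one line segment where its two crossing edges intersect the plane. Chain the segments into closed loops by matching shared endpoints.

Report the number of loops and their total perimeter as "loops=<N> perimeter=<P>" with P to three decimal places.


Straddling triangles (10 of 20):
  (v7,v0,v8) [++-] → (-0.655194, -0.476, 0)–(-0.705382, -0.476, 0)  len=0.0502
  (v7,v8,v2) [+-+] → (-0.705382, -0.476, 0)–(-0.655194, -0.476, 0.107379)  len=0.1185
  (v8,v0,v9) [-+-] → (-0.655194, -0.476, 0)–(-0.15469, -0.476, 0)  len=0.5005
  (v8,v9,v2) [--+] → (-0.15469, -0.476, 0.76916)–(-0.655194, -0.476, 0.107379)  len=0.8297
  (v9,v0,v10) [-+-] → (-0.15469, -0.476, 0)–(0.15469, -0.476, 0)  len=0.3094
  (v9,v10,v2) [--+] → (0.15469, -0.476, 0.76916)–(-0.15469, -0.476, 0.76916)  len=0.3094
  (v10,v0,v11) [-+-] → (0.15469, -0.476, 0)–(0.655194, -0.476, 0)  len=0.5005
  (v10,v11,v2) [--+] → (0.655194, -0.476, 0.107379)–(0.15469, -0.476, 0.76916)  len=0.8297
  (v11,v0,v1) [-++] → (0.655194, -0.476, 0)–(0.705382, -0.476, 0)  len=0.0502
  (v11,v1,v2) [-++] → (0.705382, -0.476, 0)–(0.655194, -0.476, 0.107379)  len=0.1185

Chained into 1 loop(s):
  loop 1: 10 segments, perimeter = 3.6167
Total perimeter = 3.617

loops=1 perimeter=3.617
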